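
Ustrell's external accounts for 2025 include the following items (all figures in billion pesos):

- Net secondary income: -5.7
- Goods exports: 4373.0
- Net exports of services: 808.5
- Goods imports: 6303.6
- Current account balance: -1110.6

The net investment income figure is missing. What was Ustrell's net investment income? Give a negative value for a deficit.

Current account = goods balance + services balance + net primary income + net secondary income
Sum of the known components = -1127.8
Net investment income = CA - (known components) = -1110.6 - (-1127.8) = 17.2

17.2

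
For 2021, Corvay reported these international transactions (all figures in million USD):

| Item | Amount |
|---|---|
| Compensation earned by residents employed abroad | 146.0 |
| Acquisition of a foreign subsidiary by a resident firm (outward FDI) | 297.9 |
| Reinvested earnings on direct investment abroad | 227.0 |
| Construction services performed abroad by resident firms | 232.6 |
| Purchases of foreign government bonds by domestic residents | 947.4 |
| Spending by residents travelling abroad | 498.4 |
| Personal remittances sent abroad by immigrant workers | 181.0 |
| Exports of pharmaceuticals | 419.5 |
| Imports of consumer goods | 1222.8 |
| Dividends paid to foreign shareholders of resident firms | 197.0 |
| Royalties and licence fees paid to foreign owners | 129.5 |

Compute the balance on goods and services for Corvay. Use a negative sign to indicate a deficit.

-1198.6

Goods: -1222.8 + 419.5 = -803.3
Services: -129.5 + 232.6 - 498.4 = -395.3
Trade balance = -803.3 + (-395.3) = -1198.6
(Excluded from the trade balance — primary income: compensation earned by residents employed abroad 146.0, reinvested earnings on direct investment abroad 227.0, dividends paid to foreign shareholders of resident firms 197.0; financial account: acquisition of a foreign subsidiary by a resident firm (outward FDI) 297.9, purchases of foreign government bonds by domestic residents 947.4; secondary income: personal remittances sent abroad by immigrant workers 181.0.)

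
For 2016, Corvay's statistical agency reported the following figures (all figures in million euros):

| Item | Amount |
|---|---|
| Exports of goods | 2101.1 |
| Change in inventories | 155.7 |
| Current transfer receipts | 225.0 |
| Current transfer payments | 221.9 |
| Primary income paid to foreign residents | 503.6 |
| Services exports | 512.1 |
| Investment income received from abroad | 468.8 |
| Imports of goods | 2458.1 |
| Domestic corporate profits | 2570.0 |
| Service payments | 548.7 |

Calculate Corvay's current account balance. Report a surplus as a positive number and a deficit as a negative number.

Goods balance = 2101.1 - 2458.1 = -357.0
Services balance = 512.1 - 548.7 = -36.6
Trade balance (goods + services) = -357.0 + (-36.6) = -393.6
Net primary income = 468.8 - 503.6 = -34.8
Net secondary income = 225.0 - 221.9 = 3.1
Current account = -393.6 + (-34.8) + 3.1 = -425.3

-425.3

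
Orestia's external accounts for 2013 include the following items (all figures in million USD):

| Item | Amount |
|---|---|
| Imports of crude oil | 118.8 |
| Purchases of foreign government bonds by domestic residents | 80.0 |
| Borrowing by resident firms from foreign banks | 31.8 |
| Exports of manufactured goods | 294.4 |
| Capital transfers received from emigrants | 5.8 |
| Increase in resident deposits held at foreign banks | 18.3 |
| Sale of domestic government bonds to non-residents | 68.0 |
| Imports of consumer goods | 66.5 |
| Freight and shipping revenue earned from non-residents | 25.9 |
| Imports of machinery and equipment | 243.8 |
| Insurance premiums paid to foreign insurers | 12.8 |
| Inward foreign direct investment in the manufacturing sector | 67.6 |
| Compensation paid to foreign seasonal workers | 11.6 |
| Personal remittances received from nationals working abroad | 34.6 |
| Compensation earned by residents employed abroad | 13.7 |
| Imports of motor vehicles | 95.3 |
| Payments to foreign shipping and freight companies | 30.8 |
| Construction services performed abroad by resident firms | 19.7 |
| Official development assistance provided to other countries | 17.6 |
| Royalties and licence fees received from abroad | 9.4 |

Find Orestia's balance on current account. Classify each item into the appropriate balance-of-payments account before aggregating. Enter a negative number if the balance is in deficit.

-199.5

Goods: -243.8 - 95.3 + 294.4 - 118.8 - 66.5 = -230.0
Services: 19.7 - 12.8 - 30.8 + 25.9 + 9.4 = 11.4
Primary income: -11.6 + 13.7 = 2.1
Secondary income: 34.6 - 17.6 = 17.0
Current account = (-230.0) + 11.4 + 2.1 + 17.0 = -199.5
(Excluded from the current account — financial account: purchases of foreign government bonds by domestic residents 80.0, borrowing by resident firms from foreign banks 31.8, increase in resident deposits held at foreign banks 18.3, sale of domestic government bonds to non-residents 68.0, inward foreign direct investment in the manufacturing sector 67.6; capital account: capital transfers received from emigrants 5.8.)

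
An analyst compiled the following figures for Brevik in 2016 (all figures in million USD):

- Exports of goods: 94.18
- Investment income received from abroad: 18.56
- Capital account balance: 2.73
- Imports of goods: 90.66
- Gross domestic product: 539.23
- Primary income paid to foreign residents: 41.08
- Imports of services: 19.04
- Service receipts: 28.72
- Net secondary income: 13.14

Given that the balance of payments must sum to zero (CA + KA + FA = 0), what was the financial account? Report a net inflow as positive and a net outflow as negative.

-6.55

Goods balance = 94.18 - 90.66 = 3.52
Services balance = 28.72 - 19.04 = 9.68
Trade balance (goods + services) = 3.52 + 9.68 = 13.20
Net primary income = 18.56 - 41.08 = -22.52
Net secondary income = 13.14
Current account = 13.20 + (-22.52) + 13.14 = 3.82
Financial account = -(3.82 + 2.73) = -6.55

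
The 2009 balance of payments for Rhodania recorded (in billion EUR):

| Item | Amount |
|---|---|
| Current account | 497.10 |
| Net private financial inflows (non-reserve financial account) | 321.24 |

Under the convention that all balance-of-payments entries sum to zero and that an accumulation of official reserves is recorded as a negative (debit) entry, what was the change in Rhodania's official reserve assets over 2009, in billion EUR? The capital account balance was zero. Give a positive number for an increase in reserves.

818.34

Official reserve transactions balance = -(497.10 + 321.24) = -818.34
An accumulation of reserves is recorded as a debit (negative entry), so the change in the stock of reserves is the negative of that balance.
Change in official reserves = -(-818.34) = 818.34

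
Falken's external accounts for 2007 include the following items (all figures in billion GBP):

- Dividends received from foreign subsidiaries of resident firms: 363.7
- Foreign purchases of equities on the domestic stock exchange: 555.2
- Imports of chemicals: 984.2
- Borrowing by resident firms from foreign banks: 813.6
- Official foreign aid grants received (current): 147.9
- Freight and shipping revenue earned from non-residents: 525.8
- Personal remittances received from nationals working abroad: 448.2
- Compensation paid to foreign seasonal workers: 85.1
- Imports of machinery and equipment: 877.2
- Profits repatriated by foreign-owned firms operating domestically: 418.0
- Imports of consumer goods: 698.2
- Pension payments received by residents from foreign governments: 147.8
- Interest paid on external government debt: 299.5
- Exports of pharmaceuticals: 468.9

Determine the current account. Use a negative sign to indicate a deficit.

Goods: -984.2 + 468.9 - 698.2 - 877.2 = -2090.7
Services: 525.8
Primary income: -418.0 - 299.5 + 363.7 - 85.1 = -438.9
Secondary income: 147.9 + 448.2 + 147.8 = 743.9
Current account = (-2090.7) + 525.8 + (-438.9) + 743.9 = -1259.9
(Excluded from the current account — financial account: foreign purchases of equities on the domestic stock exchange 555.2, borrowing by resident firms from foreign banks 813.6.)

-1259.9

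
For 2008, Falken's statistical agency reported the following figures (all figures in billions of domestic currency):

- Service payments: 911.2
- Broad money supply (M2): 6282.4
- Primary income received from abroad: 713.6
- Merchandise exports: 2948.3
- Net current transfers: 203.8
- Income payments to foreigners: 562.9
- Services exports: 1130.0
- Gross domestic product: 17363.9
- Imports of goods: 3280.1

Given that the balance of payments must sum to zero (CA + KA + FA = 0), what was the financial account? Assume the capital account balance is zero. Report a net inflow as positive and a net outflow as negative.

Goods balance = 2948.3 - 3280.1 = -331.8
Services balance = 1130.0 - 911.2 = 218.8
Trade balance (goods + services) = -331.8 + 218.8 = -113.0
Net primary income = 713.6 - 562.9 = 150.7
Net secondary income = 203.8
Current account = -113.0 + 150.7 + 203.8 = 241.5
Financial account = -(241.5) = -241.5

-241.5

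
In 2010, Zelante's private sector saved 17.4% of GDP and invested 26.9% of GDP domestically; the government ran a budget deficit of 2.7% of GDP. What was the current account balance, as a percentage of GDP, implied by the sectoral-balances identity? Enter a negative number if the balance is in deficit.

By the sectoral-balances identity, CA = (S_private - I) + (T - G).
Private balance = 17.4 - 26.9 = -9.5
Government balance (T - G) = -2.7
CA = -9.5 + (-2.7) = -12.2

-12.2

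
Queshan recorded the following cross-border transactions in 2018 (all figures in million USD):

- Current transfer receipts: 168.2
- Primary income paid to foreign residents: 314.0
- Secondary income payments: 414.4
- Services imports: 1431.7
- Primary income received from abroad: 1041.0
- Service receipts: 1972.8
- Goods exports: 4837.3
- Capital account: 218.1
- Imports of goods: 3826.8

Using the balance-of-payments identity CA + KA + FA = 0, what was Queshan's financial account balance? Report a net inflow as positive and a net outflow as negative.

-2250.5

Goods balance = 4837.3 - 3826.8 = 1010.5
Services balance = 1972.8 - 1431.7 = 541.1
Trade balance (goods + services) = 1010.5 + 541.1 = 1551.6
Net primary income = 1041.0 - 314.0 = 727.0
Net secondary income = 168.2 - 414.4 = -246.2
Current account = 1551.6 + 727.0 + (-246.2) = 2032.4
Financial account = -(2032.4 + 218.1) = -2250.5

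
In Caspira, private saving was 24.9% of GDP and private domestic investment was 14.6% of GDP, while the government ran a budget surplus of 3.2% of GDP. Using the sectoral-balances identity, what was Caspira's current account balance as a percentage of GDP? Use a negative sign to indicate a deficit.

13.5

By the sectoral-balances identity, CA = (S_private - I) + (T - G).
Private balance = 24.9 - 14.6 = 10.3
Government balance (T - G) = 3.2
CA = 10.3 + 3.2 = 13.5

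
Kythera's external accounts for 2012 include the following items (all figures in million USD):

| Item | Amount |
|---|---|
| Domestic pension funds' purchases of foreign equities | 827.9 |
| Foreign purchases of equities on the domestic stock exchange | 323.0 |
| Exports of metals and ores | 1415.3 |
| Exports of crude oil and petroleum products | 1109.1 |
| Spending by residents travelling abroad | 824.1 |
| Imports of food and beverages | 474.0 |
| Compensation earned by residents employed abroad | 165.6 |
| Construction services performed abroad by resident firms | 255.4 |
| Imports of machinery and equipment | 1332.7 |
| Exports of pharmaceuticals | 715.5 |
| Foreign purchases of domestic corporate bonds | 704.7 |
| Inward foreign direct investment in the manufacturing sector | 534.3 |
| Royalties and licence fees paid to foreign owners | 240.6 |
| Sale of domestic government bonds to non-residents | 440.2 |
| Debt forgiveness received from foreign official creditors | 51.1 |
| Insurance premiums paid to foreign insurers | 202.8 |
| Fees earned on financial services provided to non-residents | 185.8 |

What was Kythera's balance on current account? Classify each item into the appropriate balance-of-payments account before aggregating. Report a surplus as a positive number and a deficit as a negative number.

Goods: 1109.1 - 1332.7 + 715.5 + 1415.3 - 474.0 = 1433.2
Services: 185.8 - 824.1 - 240.6 - 202.8 + 255.4 = -826.3
Primary income: 165.6
Current account = 1433.2 + (-826.3) + 165.6 = 772.5
(Excluded from the current account — financial account: domestic pension funds' purchases of foreign equities 827.9, foreign purchases of equities on the domestic stock exchange 323.0, foreign purchases of domestic corporate bonds 704.7, inward foreign direct investment in the manufacturing sector 534.3, sale of domestic government bonds to non-residents 440.2; capital account: debt forgiveness received from foreign official creditors 51.1.)

772.5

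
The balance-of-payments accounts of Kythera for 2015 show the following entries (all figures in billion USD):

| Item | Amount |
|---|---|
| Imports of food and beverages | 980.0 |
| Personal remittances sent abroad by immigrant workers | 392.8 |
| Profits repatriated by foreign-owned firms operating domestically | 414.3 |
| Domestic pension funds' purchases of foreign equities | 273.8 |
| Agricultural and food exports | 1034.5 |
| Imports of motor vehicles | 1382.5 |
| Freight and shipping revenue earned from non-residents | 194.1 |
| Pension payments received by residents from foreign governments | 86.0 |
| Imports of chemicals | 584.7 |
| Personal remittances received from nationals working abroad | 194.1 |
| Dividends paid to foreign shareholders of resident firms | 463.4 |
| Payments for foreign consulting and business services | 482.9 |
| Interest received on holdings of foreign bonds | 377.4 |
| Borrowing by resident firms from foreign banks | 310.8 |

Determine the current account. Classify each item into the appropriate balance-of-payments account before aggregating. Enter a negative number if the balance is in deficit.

Goods: -584.7 - 1382.5 + 1034.5 - 980.0 = -1912.7
Services: 194.1 - 482.9 = -288.8
Primary income: -463.4 - 414.3 + 377.4 = -500.3
Secondary income: 86.0 + 194.1 - 392.8 = -112.7
Current account = (-1912.7) + (-288.8) + (-500.3) + (-112.7) = -2814.5
(Excluded from the current account — financial account: domestic pension funds' purchases of foreign equities 273.8, borrowing by resident firms from foreign banks 310.8.)

-2814.5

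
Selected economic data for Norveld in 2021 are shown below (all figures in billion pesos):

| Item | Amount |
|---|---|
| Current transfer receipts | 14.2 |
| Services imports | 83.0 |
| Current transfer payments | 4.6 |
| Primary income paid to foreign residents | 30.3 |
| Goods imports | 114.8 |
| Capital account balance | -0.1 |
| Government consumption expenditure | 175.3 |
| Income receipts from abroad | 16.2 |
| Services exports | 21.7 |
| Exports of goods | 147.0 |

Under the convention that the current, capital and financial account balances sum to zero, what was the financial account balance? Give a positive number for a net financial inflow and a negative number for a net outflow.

33.7

Goods balance = 147.0 - 114.8 = 32.2
Services balance = 21.7 - 83.0 = -61.3
Trade balance (goods + services) = 32.2 + (-61.3) = -29.1
Net primary income = 16.2 - 30.3 = -14.1
Net secondary income = 14.2 - 4.6 = 9.6
Current account = -29.1 + (-14.1) + 9.6 = -33.6
Financial account = -(-33.6 + (-0.1)) = 33.7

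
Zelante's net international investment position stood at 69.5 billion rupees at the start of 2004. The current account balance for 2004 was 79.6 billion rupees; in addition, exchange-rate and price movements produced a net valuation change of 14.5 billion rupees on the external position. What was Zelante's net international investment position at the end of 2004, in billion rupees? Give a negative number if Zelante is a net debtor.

Change in NIIP = current account + net valuation change = 79.6 + 14.5 = 94.1
End-of-year NIIP = 69.5 + 94.1 = 163.6

163.6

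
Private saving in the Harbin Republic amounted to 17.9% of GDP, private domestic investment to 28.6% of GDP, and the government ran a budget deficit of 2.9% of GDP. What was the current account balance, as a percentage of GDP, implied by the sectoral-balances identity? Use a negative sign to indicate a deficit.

-13.6

By the sectoral-balances identity, CA = (S_private - I) + (T - G).
Private balance = 17.9 - 28.6 = -10.7
Government balance (T - G) = -2.9
CA = -10.7 + (-2.9) = -13.6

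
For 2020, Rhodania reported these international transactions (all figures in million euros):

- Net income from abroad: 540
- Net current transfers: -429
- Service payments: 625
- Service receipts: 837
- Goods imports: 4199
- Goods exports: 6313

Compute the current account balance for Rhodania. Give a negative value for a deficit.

2437

Goods balance = 6313 - 4199 = 2114
Services balance = 837 - 625 = 212
Trade balance (goods + services) = 2114 + 212 = 2326
Net primary income = 540
Net secondary income = -429
Current account = 2326 + 540 + (-429) = 2437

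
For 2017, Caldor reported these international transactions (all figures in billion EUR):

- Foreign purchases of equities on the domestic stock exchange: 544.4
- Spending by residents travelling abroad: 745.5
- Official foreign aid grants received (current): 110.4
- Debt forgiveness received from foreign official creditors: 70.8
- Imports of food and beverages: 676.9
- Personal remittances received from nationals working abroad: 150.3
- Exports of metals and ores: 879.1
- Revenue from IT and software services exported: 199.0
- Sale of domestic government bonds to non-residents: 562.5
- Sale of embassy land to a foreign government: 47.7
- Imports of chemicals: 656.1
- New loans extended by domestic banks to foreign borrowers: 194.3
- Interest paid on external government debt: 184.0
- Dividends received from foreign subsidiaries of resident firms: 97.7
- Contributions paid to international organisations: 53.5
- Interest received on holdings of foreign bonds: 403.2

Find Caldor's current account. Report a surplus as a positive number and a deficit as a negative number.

Goods: -656.1 - 676.9 + 879.1 = -453.9
Services: -745.5 + 199.0 = -546.5
Primary income: 97.7 + 403.2 - 184.0 = 316.9
Secondary income: -53.5 + 150.3 + 110.4 = 207.2
Current account = (-453.9) + (-546.5) + 316.9 + 207.2 = -476.3
(Excluded from the current account — financial account: foreign purchases of equities on the domestic stock exchange 544.4, sale of domestic government bonds to non-residents 562.5, new loans extended by domestic banks to foreign borrowers 194.3; capital account: debt forgiveness received from foreign official creditors 70.8, sale of embassy land to a foreign government 47.7.)

-476.3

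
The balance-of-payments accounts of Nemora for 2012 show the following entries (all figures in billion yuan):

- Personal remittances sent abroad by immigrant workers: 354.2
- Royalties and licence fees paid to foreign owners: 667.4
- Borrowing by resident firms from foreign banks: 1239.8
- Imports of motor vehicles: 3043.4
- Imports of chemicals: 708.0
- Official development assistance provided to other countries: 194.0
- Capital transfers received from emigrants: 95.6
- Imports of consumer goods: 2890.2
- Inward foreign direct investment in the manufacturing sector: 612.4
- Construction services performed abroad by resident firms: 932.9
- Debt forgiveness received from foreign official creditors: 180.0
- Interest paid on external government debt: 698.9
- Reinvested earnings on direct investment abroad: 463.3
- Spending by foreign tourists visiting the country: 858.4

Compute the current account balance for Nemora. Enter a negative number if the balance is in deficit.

Goods: -2890.2 - 3043.4 - 708.0 = -6641.6
Services: 858.4 + 932.9 - 667.4 = 1123.9
Primary income: 463.3 - 698.9 = -235.6
Secondary income: -354.2 - 194.0 = -548.2
Current account = (-6641.6) + 1123.9 + (-235.6) + (-548.2) = -6301.5
(Excluded from the current account — financial account: borrowing by resident firms from foreign banks 1239.8, inward foreign direct investment in the manufacturing sector 612.4; capital account: capital transfers received from emigrants 95.6, debt forgiveness received from foreign official creditors 180.0.)

-6301.5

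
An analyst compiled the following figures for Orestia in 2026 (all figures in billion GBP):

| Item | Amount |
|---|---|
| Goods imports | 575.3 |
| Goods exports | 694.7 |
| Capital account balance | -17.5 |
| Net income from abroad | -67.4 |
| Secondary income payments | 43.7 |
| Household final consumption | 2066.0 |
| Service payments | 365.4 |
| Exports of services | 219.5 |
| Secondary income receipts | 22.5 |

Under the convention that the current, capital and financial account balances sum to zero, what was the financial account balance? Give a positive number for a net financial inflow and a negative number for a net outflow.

Goods balance = 694.7 - 575.3 = 119.4
Services balance = 219.5 - 365.4 = -145.9
Trade balance (goods + services) = 119.4 + (-145.9) = -26.5
Net primary income = -67.4
Net secondary income = 22.5 - 43.7 = -21.2
Current account = -26.5 + (-67.4) + (-21.2) = -115.1
Financial account = -(-115.1 + (-17.5)) = 132.6

132.6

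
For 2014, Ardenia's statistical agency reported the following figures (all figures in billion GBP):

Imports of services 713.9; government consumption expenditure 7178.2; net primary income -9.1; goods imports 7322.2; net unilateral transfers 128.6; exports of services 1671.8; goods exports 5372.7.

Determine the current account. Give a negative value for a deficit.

Goods balance = 5372.7 - 7322.2 = -1949.5
Services balance = 1671.8 - 713.9 = 957.9
Trade balance (goods + services) = -1949.5 + 957.9 = -991.6
Net primary income = -9.1
Net secondary income = 128.6
Current account = -991.6 + (-9.1) + 128.6 = -872.1

-872.1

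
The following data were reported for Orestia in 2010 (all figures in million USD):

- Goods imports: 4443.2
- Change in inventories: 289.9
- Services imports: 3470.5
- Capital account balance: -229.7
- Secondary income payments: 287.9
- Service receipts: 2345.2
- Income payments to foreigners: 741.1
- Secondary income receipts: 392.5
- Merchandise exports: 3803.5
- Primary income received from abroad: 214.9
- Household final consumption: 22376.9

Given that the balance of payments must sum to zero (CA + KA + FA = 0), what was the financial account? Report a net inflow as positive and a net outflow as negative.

2416.3

Goods balance = 3803.5 - 4443.2 = -639.7
Services balance = 2345.2 - 3470.5 = -1125.3
Trade balance (goods + services) = -639.7 + (-1125.3) = -1765.0
Net primary income = 214.9 - 741.1 = -526.2
Net secondary income = 392.5 - 287.9 = 104.6
Current account = -1765.0 + (-526.2) + 104.6 = -2186.6
Financial account = -(-2186.6 + (-229.7)) = 2416.3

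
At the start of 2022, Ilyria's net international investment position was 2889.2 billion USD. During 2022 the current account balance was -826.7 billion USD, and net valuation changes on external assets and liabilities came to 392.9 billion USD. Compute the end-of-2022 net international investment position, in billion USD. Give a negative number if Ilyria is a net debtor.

2455.4

Change in NIIP = current account + net valuation change = -826.7 + 392.9 = -433.8
End-of-year NIIP = 2889.2 + (-433.8) = 2455.4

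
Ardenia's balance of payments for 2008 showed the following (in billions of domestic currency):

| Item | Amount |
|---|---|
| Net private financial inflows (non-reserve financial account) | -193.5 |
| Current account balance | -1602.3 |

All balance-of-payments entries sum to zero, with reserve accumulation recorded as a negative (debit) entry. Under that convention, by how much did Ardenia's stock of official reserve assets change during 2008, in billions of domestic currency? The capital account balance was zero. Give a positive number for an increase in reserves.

-1795.8

Official reserve transactions balance = -((-1602.3) + (-193.5)) = 1795.8
An accumulation of reserves is recorded as a debit (negative entry), so the change in the stock of reserves is the negative of that balance.
Change in official reserves = -(1795.8) = -1795.8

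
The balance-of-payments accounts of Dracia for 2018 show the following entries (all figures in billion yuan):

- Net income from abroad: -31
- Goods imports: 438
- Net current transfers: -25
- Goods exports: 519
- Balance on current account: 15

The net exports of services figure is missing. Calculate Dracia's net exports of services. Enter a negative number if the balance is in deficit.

-10

Current account = goods balance + services balance + net primary income + net secondary income
Sum of the known components = 25
Net exports of services = CA - (known components) = 15 - 25 = -10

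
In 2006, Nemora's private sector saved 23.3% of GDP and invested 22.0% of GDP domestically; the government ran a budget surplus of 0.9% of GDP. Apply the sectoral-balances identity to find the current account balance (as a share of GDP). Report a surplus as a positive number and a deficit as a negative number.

2.2

By the sectoral-balances identity, CA = (S_private - I) + (T - G).
Private balance = 23.3 - 22.0 = 1.3
Government balance (T - G) = 0.9
CA = 1.3 + 0.9 = 2.2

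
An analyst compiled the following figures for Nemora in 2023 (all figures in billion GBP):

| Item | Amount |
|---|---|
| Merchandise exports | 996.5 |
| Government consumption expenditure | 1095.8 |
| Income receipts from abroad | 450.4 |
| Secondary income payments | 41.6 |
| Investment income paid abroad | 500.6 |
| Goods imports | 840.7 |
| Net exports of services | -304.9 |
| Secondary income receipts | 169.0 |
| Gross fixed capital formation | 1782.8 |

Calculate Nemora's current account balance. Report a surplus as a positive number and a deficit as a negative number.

-71.9

Goods balance = 996.5 - 840.7 = 155.8
Services balance = -304.9
Trade balance (goods + services) = 155.8 + (-304.9) = -149.1
Net primary income = 450.4 - 500.6 = -50.2
Net secondary income = 169.0 - 41.6 = 127.4
Current account = -149.1 + (-50.2) + 127.4 = -71.9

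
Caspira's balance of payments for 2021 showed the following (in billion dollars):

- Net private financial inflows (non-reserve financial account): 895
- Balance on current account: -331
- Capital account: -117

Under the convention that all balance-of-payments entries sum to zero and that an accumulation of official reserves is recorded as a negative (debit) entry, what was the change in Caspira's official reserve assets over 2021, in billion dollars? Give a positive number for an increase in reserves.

Official reserve transactions balance = -((-331) + (-117) + 895) = -447
An accumulation of reserves is recorded as a debit (negative entry), so the change in the stock of reserves is the negative of that balance.
Change in official reserves = -(-447) = 447

447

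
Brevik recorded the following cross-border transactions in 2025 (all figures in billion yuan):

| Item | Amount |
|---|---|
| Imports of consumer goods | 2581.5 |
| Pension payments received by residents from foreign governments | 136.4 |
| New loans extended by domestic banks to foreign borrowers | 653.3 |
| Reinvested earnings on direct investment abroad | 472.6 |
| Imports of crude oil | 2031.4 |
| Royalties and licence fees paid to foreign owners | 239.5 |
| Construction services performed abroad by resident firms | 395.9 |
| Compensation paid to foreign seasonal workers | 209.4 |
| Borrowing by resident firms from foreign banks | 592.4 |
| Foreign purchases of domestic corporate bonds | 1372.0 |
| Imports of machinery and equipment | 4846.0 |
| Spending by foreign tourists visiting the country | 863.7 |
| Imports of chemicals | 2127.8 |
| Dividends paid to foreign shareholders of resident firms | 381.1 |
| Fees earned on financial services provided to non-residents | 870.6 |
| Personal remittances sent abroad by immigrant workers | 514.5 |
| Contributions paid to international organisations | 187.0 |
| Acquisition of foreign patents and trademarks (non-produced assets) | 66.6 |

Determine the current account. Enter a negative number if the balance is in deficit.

Goods: -4846.0 - 2031.4 - 2127.8 - 2581.5 = -11586.7
Services: 870.6 + 395.9 + 863.7 - 239.5 = 1890.7
Primary income: -209.4 + 472.6 - 381.1 = -117.9
Secondary income: -187.0 - 514.5 + 136.4 = -565.1
Current account = (-11586.7) + 1890.7 + (-117.9) + (-565.1) = -10379.0
(Excluded from the current account — financial account: new loans extended by domestic banks to foreign borrowers 653.3, borrowing by resident firms from foreign banks 592.4, foreign purchases of domestic corporate bonds 1372.0; capital account: acquisition of foreign patents and trademarks (non-produced assets) 66.6.)

-10379.0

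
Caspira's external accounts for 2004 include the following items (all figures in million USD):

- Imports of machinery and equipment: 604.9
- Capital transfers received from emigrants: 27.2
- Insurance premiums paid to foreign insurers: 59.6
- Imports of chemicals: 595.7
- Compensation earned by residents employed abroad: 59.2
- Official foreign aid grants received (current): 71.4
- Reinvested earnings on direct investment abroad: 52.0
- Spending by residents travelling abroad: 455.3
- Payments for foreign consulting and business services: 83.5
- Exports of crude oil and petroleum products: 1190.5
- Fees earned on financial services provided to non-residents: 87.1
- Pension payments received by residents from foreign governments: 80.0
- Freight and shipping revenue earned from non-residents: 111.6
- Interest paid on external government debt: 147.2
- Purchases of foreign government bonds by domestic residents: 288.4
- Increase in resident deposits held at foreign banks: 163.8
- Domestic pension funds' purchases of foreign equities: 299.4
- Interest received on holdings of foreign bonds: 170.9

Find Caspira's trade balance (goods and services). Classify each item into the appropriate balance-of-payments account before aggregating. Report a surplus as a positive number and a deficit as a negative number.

Goods: -595.7 + 1190.5 - 604.9 = -10.1
Services: 87.1 - 59.6 - 83.5 + 111.6 - 455.3 = -399.7
Trade balance = -10.1 + (-399.7) = -409.8
(Excluded from the trade balance — capital account: capital transfers received from emigrants 27.2; primary income: compensation earned by residents employed abroad 59.2, reinvested earnings on direct investment abroad 52.0, interest paid on external government debt 147.2, interest received on holdings of foreign bonds 170.9; secondary income: official foreign aid grants received (current) 71.4, pension payments received by residents from foreign governments 80.0; financial account: purchases of foreign government bonds by domestic residents 288.4, increase in resident deposits held at foreign banks 163.8, domestic pension funds' purchases of foreign equities 299.4.)

-409.8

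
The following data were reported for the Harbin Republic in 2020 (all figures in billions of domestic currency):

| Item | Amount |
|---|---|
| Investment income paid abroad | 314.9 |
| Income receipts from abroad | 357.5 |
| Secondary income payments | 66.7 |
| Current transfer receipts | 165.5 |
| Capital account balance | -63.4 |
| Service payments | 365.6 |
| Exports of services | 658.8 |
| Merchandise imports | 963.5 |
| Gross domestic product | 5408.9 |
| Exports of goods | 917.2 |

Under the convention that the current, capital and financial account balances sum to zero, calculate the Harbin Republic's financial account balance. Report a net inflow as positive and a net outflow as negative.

Goods balance = 917.2 - 963.5 = -46.3
Services balance = 658.8 - 365.6 = 293.2
Trade balance (goods + services) = -46.3 + 293.2 = 246.9
Net primary income = 357.5 - 314.9 = 42.6
Net secondary income = 165.5 - 66.7 = 98.8
Current account = 246.9 + 42.6 + 98.8 = 388.3
Financial account = -(388.3 + (-63.4)) = -324.9

-324.9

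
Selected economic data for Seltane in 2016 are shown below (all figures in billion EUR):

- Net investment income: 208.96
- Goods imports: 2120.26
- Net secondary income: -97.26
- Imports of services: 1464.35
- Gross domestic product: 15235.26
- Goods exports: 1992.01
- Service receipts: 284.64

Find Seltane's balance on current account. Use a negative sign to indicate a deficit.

Goods balance = 1992.01 - 2120.26 = -128.25
Services balance = 284.64 - 1464.35 = -1179.71
Trade balance (goods + services) = -128.25 + (-1179.71) = -1307.96
Net primary income = 208.96
Net secondary income = -97.26
Current account = -1307.96 + 208.96 + (-97.26) = -1196.26

-1196.26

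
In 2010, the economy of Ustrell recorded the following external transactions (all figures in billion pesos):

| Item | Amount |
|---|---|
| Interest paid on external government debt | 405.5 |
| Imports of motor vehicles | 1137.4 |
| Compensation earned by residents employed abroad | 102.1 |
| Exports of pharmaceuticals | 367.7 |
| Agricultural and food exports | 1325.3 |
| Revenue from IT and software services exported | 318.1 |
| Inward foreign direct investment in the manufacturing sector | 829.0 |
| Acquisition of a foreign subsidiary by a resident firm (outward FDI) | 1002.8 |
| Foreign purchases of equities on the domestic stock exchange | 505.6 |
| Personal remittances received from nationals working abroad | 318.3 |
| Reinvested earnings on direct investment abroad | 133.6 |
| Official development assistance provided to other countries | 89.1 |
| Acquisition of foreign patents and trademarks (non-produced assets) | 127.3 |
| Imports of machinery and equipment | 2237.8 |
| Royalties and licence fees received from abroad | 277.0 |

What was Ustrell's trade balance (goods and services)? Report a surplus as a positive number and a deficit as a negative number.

-1087.1

Goods: -2237.8 + 1325.3 + 367.7 - 1137.4 = -1682.2
Services: 318.1 + 277.0 = 595.1
Trade balance = -1682.2 + 595.1 = -1087.1
(Excluded from the trade balance — primary income: interest paid on external government debt 405.5, compensation earned by residents employed abroad 102.1, reinvested earnings on direct investment abroad 133.6; financial account: inward foreign direct investment in the manufacturing sector 829.0, acquisition of a foreign subsidiary by a resident firm (outward FDI) 1002.8, foreign purchases of equities on the domestic stock exchange 505.6; secondary income: personal remittances received from nationals working abroad 318.3, official development assistance provided to other countries 89.1; capital account: acquisition of foreign patents and trademarks (non-produced assets) 127.3.)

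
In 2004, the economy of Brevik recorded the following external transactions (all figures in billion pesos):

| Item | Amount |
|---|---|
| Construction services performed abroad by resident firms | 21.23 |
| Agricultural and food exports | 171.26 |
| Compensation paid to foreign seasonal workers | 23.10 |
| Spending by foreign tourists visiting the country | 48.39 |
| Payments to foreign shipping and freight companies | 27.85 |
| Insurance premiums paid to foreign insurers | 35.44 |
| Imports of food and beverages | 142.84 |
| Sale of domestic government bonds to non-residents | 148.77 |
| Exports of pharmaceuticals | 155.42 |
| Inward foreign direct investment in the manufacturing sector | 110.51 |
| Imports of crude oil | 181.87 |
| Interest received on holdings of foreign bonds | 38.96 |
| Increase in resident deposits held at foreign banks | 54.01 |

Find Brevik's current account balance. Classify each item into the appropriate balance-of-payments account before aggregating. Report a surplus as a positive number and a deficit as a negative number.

24.16

Goods: -181.87 + 171.26 - 142.84 + 155.42 = 1.97
Services: 21.23 - 27.85 - 35.44 + 48.39 = 6.33
Primary income: 38.96 - 23.10 = 15.86
Current account = 1.97 + 6.33 + 15.86 = 24.16
(Excluded from the current account — financial account: sale of domestic government bonds to non-residents 148.77, inward foreign direct investment in the manufacturing sector 110.51, increase in resident deposits held at foreign banks 54.01.)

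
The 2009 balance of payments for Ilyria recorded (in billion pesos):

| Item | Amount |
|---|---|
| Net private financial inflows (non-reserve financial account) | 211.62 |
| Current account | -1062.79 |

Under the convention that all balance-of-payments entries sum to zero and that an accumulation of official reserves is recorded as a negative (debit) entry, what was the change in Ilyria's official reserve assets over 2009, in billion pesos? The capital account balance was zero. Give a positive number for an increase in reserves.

Official reserve transactions balance = -((-1062.79) + 211.62) = 851.17
An accumulation of reserves is recorded as a debit (negative entry), so the change in the stock of reserves is the negative of that balance.
Change in official reserves = -(851.17) = -851.17

-851.17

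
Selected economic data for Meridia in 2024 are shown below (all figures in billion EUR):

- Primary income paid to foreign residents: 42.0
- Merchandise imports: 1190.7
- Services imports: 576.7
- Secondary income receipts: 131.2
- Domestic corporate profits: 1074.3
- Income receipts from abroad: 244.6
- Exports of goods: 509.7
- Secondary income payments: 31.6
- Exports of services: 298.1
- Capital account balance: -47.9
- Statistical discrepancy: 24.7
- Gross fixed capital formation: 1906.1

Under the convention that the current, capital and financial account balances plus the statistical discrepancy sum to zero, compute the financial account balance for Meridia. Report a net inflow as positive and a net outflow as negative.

Goods balance = 509.7 - 1190.7 = -681.0
Services balance = 298.1 - 576.7 = -278.6
Trade balance (goods + services) = -681.0 + (-278.6) = -959.6
Net primary income = 244.6 - 42.0 = 202.6
Net secondary income = 131.2 - 31.6 = 99.6
Current account = -959.6 + 202.6 + 99.6 = -657.4
Financial account = -(-657.4 + (-47.9) + 24.7) = 680.6

680.6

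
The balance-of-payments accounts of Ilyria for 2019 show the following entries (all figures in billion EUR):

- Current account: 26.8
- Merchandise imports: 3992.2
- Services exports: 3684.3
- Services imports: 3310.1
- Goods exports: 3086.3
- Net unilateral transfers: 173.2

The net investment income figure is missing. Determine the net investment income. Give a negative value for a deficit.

Current account = goods balance + services balance + net primary income + net secondary income
Sum of the known components = -358.5
Net investment income = CA - (known components) = 26.8 - (-358.5) = 385.3

385.3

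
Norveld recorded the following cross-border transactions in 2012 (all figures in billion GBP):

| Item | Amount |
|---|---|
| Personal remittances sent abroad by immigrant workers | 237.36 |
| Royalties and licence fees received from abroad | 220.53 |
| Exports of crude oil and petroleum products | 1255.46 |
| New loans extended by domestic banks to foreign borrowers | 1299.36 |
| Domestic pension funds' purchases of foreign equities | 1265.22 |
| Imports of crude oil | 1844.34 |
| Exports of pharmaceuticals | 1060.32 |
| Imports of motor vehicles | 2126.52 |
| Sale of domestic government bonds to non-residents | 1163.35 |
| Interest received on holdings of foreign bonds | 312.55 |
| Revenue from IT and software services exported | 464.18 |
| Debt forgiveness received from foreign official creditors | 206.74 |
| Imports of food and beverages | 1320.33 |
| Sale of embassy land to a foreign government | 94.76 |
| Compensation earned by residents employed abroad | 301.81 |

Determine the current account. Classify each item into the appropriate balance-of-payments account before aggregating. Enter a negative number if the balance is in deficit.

-1913.70

Goods: -1844.34 + 1255.46 + 1060.32 - 2126.52 - 1320.33 = -2975.41
Services: 464.18 + 220.53 = 684.71
Primary income: 312.55 + 301.81 = 614.36
Secondary income: -237.36
Current account = (-2975.41) + 684.71 + 614.36 + (-237.36) = -1913.70
(Excluded from the current account — financial account: new loans extended by domestic banks to foreign borrowers 1299.36, domestic pension funds' purchases of foreign equities 1265.22, sale of domestic government bonds to non-residents 1163.35; capital account: debt forgiveness received from foreign official creditors 206.74, sale of embassy land to a foreign government 94.76.)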